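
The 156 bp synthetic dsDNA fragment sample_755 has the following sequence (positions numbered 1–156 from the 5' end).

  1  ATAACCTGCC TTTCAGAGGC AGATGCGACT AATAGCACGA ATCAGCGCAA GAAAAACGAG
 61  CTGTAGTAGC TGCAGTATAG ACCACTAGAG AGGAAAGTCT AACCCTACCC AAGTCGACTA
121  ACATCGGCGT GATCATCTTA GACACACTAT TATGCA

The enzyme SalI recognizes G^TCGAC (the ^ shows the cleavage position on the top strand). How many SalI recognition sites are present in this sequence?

GTCGAC occurs starting at position 113.
SalI cuts at 1 site.

1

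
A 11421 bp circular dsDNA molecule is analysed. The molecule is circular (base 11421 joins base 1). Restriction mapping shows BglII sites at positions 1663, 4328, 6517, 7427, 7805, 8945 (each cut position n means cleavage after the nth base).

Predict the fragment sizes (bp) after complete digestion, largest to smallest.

Circular molecule, 6 cuts → 6 fragments:
  4328 − 1663 = 2665 bp
  6517 − 4328 = 2189 bp
  7427 − 6517 = 910 bp
  7805 − 7427 = 378 bp
  8945 − 7805 = 1140 bp
  wrap: 11421 − 8945 + 1663 = 4139 bp
Sorted largest to smallest: 4139, 2665, 2189, 1140, 910, 378 bp.

4139, 2665, 2189, 1140, 910, 378 bp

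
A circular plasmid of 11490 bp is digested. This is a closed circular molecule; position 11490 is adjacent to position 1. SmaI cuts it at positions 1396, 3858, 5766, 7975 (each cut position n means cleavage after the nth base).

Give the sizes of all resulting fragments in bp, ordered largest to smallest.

4911, 2462, 2209, 1908 bp

Circular molecule, 4 cuts → 4 fragments:
  3858 − 1396 = 2462 bp
  5766 − 3858 = 1908 bp
  7975 − 5766 = 2209 bp
  wrap: 11490 − 7975 + 1396 = 4911 bp
Sorted largest to smallest: 4911, 2462, 2209, 1908 bp.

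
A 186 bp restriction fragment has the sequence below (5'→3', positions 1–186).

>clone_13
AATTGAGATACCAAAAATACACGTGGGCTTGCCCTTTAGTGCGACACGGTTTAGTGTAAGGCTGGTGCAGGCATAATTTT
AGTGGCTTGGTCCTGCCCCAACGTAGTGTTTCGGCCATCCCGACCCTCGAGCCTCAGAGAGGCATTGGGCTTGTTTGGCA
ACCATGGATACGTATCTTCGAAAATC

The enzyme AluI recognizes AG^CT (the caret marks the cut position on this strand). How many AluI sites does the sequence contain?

No occurrence of AGCT is present in the sequence.
AluI does not cut: 0 sites.

0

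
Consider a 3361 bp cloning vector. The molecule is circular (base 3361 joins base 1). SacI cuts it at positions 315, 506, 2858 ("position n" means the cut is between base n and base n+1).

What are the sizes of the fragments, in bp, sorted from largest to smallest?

2352, 818, 191 bp

Circular molecule, 3 cuts → 3 fragments:
  506 − 315 = 191 bp
  2858 − 506 = 2352 bp
  wrap: 3361 − 2858 + 315 = 818 bp
Sorted largest to smallest: 2352, 818, 191 bp.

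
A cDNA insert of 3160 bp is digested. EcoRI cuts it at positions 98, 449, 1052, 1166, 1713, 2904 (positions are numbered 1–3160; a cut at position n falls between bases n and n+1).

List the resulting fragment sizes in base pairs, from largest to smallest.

1191, 603, 547, 351, 256, 114, 98 bp

Linear molecule, 6 cuts → 7 fragments:
  98 − 0 = 98 bp
  449 − 98 = 351 bp
  1052 − 449 = 603 bp
  1166 − 1052 = 114 bp
  1713 − 1166 = 547 bp
  2904 − 1713 = 1191 bp
  3160 − 2904 = 256 bp
Sorted largest to smallest: 1191, 603, 547, 351, 256, 114, 98 bp.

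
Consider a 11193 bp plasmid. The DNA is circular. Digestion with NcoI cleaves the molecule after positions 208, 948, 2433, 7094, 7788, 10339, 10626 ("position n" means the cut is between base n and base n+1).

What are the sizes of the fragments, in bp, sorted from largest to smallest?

Circular molecule, 7 cuts → 7 fragments:
  948 − 208 = 740 bp
  2433 − 948 = 1485 bp
  7094 − 2433 = 4661 bp
  7788 − 7094 = 694 bp
  10339 − 7788 = 2551 bp
  10626 − 10339 = 287 bp
  wrap: 11193 − 10626 + 208 = 775 bp
Sorted largest to smallest: 4661, 2551, 1485, 775, 740, 694, 287 bp.

4661, 2551, 1485, 775, 740, 694, 287 bp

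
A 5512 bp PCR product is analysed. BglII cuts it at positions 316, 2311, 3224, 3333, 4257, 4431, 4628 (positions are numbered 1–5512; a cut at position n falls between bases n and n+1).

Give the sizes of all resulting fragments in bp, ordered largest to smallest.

1995, 924, 913, 884, 316, 197, 174, 109 bp

Linear molecule, 7 cuts → 8 fragments:
  316 − 0 = 316 bp
  2311 − 316 = 1995 bp
  3224 − 2311 = 913 bp
  3333 − 3224 = 109 bp
  4257 − 3333 = 924 bp
  4431 − 4257 = 174 bp
  4628 − 4431 = 197 bp
  5512 − 4628 = 884 bp
Sorted largest to smallest: 1995, 924, 913, 884, 316, 197, 174, 109 bp.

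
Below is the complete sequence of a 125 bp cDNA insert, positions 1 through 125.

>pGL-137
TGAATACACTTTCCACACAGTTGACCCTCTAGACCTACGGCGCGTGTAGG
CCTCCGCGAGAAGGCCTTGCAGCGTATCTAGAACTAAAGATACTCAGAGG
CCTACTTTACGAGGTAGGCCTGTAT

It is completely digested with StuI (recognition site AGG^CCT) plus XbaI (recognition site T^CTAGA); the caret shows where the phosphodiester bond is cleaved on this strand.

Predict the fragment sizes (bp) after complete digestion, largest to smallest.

28, 23, 22, 18, 14, 13, 7 bp

StuI sites (AGGCCT) start at positions 48, 62, 98, 116.
StuI cuts after base 3 of each site, so after positions 50, 64, 100, 118.
XbaI sites (TCTAGA) start at positions 28, 77.
XbaI cuts after the first base of each site, so after positions 28, 77.
Combined cut positions: 28, 50, 64, 77, 100, 118.
Linear molecule, 6 cuts → 7 fragments:
  1–28 → 28 bp
  29–50 → 22 bp
  51–64 → 14 bp
  65–77 → 13 bp
  78–100 → 23 bp
  101–118 → 18 bp
  119–125 → 7 bp
Sorted largest to smallest: 28, 23, 22, 18, 14, 13, 7 bp.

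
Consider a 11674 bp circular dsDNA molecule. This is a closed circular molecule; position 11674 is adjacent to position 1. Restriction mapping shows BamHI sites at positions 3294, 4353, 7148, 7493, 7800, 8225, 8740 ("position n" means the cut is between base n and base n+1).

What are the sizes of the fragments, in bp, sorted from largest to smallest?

6228, 2795, 1059, 515, 425, 345, 307 bp

Circular molecule, 7 cuts → 7 fragments:
  4353 − 3294 = 1059 bp
  7148 − 4353 = 2795 bp
  7493 − 7148 = 345 bp
  7800 − 7493 = 307 bp
  8225 − 7800 = 425 bp
  8740 − 8225 = 515 bp
  wrap: 11674 − 8740 + 3294 = 6228 bp
Sorted largest to smallest: 6228, 2795, 1059, 515, 425, 345, 307 bp.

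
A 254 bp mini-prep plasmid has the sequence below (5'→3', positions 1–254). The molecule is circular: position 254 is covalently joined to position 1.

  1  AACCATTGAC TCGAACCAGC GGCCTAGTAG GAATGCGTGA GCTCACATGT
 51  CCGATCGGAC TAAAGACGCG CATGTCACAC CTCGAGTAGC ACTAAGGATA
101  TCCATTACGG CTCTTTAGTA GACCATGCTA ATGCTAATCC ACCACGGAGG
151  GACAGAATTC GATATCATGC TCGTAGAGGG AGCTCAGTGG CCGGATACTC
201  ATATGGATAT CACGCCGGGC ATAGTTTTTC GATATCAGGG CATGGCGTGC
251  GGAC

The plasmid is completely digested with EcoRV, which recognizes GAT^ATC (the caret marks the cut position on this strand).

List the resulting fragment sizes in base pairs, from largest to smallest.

120, 64, 45, 25 bp

EcoRV sites (GATATC) start at positions 97, 161, 206, 231.
EcoRV cuts after base 3 of each site, so after positions 99, 163, 208, 233.
Circular molecule, 4 cuts → 4 fragments:
  100–163 → 64 bp
  164–208 → 45 bp
  209–233 → 25 bp
  234–254 then 1–99 → 21 + 99 = 120 bp
Sorted largest to smallest: 120, 64, 45, 25 bp.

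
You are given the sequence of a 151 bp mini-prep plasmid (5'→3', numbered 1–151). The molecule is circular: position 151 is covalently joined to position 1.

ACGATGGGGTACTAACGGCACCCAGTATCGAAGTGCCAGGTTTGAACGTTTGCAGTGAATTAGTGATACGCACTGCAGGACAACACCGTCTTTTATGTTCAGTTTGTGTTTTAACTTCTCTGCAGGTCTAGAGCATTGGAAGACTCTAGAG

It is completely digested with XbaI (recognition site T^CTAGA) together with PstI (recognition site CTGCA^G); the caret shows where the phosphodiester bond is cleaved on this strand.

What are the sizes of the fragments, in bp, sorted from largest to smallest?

83, 47, 18, 3 bp

XbaI sites (TCTAGA) start at positions 127, 145.
XbaI cuts after the first base of each site, so after positions 127, 145.
PstI sites (CTGCAG) start at positions 73, 120.
PstI cuts after base 5 of each site (before the last base), so after positions 77, 124.
Combined cut positions: 77, 124, 127, 145.
Circular molecule, 4 cuts → 4 fragments:
  78–124 → 47 bp
  125–127 → 3 bp
  128–145 → 18 bp
  146–151 then 1–77 → 6 + 77 = 83 bp
Sorted largest to smallest: 83, 47, 18, 3 bp.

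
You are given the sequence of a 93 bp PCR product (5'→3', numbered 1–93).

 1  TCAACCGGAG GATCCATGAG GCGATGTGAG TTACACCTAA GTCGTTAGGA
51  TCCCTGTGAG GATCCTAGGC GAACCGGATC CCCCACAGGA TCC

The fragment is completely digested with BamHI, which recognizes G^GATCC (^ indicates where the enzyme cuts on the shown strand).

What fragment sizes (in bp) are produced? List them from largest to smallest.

38, 16, 12, 12, 10, 5 bp

BamHI sites (GGATCC) start at positions 10, 48, 60, 76, 88.
BamHI cuts after the first base of each site, so after positions 10, 48, 60, 76, 88.
Linear molecule, 5 cuts → 6 fragments:
  1–10 → 10 bp
  11–48 → 38 bp
  49–60 → 12 bp
  61–76 → 16 bp
  77–88 → 12 bp
  89–93 → 5 bp
Sorted largest to smallest: 38, 16, 12, 12, 10, 5 bp.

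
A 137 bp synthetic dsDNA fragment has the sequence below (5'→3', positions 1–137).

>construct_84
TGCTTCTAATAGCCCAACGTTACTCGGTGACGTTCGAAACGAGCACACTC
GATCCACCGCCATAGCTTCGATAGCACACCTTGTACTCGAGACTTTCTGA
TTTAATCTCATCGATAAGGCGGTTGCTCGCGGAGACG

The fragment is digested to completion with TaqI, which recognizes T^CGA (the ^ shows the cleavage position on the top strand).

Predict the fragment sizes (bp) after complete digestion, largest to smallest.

34, 26, 24, 19, 19, 15 bp

TaqI sites (TCGA) start at positions 34, 49, 68, 87, 111.
TaqI cuts after the first base of each site, so after positions 34, 49, 68, 87, 111.
Linear molecule, 5 cuts → 6 fragments:
  1–34 → 34 bp
  35–49 → 15 bp
  50–68 → 19 bp
  69–87 → 19 bp
  88–111 → 24 bp
  112–137 → 26 bp
Sorted largest to smallest: 34, 26, 24, 19, 19, 15 bp.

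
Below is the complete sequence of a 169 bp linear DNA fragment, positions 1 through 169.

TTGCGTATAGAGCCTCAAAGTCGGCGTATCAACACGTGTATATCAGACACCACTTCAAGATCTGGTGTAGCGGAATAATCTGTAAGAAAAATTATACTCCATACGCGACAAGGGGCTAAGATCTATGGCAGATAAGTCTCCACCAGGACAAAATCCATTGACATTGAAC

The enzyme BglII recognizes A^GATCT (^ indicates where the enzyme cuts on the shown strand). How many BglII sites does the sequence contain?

2

AGATCT occurs starting at positions 58, 119.
BglII cuts at 2 sites.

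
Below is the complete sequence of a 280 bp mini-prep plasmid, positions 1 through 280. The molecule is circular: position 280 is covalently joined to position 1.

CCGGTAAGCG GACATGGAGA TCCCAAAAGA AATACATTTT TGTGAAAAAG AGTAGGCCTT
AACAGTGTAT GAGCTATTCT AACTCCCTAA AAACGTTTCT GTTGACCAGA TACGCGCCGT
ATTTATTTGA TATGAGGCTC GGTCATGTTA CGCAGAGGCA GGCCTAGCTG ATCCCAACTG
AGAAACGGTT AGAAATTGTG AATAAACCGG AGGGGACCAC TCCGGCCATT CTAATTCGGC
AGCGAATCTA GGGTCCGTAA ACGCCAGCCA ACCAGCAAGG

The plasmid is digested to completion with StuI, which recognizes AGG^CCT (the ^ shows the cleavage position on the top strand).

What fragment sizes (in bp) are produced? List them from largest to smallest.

174, 106 bp

StuI sites (AGGCCT) start at positions 54, 160.
StuI cuts after base 3 of each site, so after positions 56, 162.
Circular molecule, 2 cuts → 2 fragments:
  57–162 → 106 bp
  163–280 then 1–56 → 118 + 56 = 174 bp
Sorted largest to smallest: 174, 106 bp.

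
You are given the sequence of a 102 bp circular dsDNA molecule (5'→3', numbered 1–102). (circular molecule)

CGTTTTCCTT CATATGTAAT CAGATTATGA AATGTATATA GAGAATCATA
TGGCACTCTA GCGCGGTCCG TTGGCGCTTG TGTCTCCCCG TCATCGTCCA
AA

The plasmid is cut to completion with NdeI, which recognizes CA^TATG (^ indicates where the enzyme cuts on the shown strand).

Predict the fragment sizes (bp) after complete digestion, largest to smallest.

66, 36 bp

NdeI sites (CATATG) start at positions 11, 47.
NdeI cuts after base 2 of each site, so after positions 12, 48.
Circular molecule, 2 cuts → 2 fragments:
  13–48 → 36 bp
  49–102 then 1–12 → 54 + 12 = 66 bp
Sorted largest to smallest: 66, 36 bp.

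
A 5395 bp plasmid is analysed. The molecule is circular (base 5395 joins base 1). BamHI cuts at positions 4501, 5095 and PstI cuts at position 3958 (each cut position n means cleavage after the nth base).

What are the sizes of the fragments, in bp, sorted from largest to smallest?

4258, 594, 543 bp

Combined cut positions (sorted): 3958, 4501, 5095.
Circular molecule, 3 cuts → 3 fragments:
  4501 − 3958 = 543 bp
  5095 − 4501 = 594 bp
  wrap: 5395 − 5095 + 3958 = 4258 bp
Sorted largest to smallest: 4258, 594, 543 bp.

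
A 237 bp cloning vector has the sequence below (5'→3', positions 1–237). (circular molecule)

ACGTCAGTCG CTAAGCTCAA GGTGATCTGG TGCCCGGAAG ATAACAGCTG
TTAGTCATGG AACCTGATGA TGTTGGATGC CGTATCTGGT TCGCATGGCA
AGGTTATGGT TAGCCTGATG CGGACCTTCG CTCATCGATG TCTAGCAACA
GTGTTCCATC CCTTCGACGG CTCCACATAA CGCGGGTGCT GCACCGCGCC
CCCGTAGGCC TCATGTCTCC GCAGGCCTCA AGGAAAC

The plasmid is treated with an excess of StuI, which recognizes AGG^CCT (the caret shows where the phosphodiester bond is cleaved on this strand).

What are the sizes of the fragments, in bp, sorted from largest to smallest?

StuI sites (AGGCCT) start at positions 206, 223.
StuI cuts after base 3 of each site, so after positions 208, 225.
Circular molecule, 2 cuts → 2 fragments:
  209–225 → 17 bp
  226–237 then 1–208 → 12 + 208 = 220 bp
Sorted largest to smallest: 220, 17 bp.

220, 17 bp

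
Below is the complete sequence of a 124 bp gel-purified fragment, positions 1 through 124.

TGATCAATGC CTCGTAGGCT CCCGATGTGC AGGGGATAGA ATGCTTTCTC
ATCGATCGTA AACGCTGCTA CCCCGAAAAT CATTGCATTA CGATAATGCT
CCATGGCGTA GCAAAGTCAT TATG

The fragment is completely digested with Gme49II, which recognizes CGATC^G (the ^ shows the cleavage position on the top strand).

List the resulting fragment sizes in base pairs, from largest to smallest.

The Gme49II site (CGATCG) starts at position 53.
Gme49II cuts after base 5 of each site (before the last base), so after position 57.
Linear molecule, 1 cut → 2 fragments:
  1–57 → 57 bp
  58–124 → 67 bp
Sorted largest to smallest: 67, 57 bp.

67, 57 bp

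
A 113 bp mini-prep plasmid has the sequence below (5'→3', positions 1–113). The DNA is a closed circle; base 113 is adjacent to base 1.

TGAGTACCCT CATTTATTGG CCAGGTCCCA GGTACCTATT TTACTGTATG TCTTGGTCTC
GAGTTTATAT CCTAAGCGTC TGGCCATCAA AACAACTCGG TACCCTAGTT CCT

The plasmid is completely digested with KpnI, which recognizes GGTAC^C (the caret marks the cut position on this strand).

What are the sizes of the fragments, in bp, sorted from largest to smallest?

KpnI sites (GGTACC) start at positions 31, 99.
KpnI cuts after base 5 of each site (before the last base), so after positions 35, 103.
Circular molecule, 2 cuts → 2 fragments:
  36–103 → 68 bp
  104–113 then 1–35 → 10 + 35 = 45 bp
Sorted largest to smallest: 68, 45 bp.

68, 45 bp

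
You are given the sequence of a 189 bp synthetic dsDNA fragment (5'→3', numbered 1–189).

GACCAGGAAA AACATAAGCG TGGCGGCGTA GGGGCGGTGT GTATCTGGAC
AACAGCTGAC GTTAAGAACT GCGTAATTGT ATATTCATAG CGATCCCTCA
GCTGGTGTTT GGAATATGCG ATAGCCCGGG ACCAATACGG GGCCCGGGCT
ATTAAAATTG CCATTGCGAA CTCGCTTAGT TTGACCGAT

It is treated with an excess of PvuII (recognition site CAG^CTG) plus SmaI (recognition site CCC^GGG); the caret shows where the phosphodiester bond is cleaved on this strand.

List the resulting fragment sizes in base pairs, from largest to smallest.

55, 46, 44, 26, 18 bp

PvuII sites (CAGCTG) start at positions 53, 99.
PvuII cuts after base 3 of each site, so after positions 55, 101.
SmaI sites (CCCGGG) start at positions 125, 143.
SmaI cuts after base 3 of each site, so after positions 127, 145.
Combined cut positions: 55, 101, 127, 145.
Linear molecule, 4 cuts → 5 fragments:
  1–55 → 55 bp
  56–101 → 46 bp
  102–127 → 26 bp
  128–145 → 18 bp
  146–189 → 44 bp
Sorted largest to smallest: 55, 46, 44, 26, 18 bp.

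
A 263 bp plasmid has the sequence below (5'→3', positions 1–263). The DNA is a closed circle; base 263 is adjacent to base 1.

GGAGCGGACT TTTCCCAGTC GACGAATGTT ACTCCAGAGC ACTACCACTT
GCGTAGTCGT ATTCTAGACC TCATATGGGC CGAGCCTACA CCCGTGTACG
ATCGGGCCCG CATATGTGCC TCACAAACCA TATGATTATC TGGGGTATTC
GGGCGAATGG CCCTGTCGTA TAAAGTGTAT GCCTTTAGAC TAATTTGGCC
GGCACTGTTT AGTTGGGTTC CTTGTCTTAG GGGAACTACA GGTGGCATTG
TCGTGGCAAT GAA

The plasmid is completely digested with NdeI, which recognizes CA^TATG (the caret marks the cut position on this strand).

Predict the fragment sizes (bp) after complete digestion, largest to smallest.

206, 39, 18 bp

NdeI sites (CATATG) start at positions 72, 111, 129.
NdeI cuts after base 2 of each site, so after positions 73, 112, 130.
Circular molecule, 3 cuts → 3 fragments:
  74–112 → 39 bp
  113–130 → 18 bp
  131–263 then 1–73 → 133 + 73 = 206 bp
Sorted largest to smallest: 206, 39, 18 bp.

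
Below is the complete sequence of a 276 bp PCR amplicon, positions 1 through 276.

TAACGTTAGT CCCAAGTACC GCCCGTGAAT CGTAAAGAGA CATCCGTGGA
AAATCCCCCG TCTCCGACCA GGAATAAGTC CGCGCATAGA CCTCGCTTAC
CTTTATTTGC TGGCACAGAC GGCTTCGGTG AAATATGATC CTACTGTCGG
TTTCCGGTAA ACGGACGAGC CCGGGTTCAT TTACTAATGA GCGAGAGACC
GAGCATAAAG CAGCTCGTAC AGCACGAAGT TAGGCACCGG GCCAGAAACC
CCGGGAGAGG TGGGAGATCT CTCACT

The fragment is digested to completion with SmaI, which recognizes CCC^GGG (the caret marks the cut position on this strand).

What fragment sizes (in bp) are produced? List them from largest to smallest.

SmaI sites (CCCGGG) start at positions 170, 250.
SmaI cuts after base 3 of each site, so after positions 172, 252.
Linear molecule, 2 cuts → 3 fragments:
  1–172 → 172 bp
  173–252 → 80 bp
  253–276 → 24 bp
Sorted largest to smallest: 172, 80, 24 bp.

172, 80, 24 bp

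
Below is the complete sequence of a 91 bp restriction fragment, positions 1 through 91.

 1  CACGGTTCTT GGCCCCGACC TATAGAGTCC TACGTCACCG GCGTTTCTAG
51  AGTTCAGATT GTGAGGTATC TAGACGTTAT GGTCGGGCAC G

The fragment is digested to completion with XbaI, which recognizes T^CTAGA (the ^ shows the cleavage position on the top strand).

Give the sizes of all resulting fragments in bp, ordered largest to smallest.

XbaI sites (TCTAGA) start at positions 46, 69.
XbaI cuts after the first base of each site, so after positions 46, 69.
Linear molecule, 2 cuts → 3 fragments:
  1–46 → 46 bp
  47–69 → 23 bp
  70–91 → 22 bp
Sorted largest to smallest: 46, 23, 22 bp.

46, 23, 22 bp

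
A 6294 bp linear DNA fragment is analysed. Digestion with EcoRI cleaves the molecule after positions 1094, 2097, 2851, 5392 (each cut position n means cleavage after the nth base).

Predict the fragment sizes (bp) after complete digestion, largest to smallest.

Linear molecule, 4 cuts → 5 fragments:
  1094 − 0 = 1094 bp
  2097 − 1094 = 1003 bp
  2851 − 2097 = 754 bp
  5392 − 2851 = 2541 bp
  6294 − 5392 = 902 bp
Sorted largest to smallest: 2541, 1094, 1003, 902, 754 bp.

2541, 1094, 1003, 902, 754 bp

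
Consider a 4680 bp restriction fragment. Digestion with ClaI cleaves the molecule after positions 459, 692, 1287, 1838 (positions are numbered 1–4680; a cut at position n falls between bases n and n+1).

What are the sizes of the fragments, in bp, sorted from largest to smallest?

2842, 595, 551, 459, 233 bp

Linear molecule, 4 cuts → 5 fragments:
  459 − 0 = 459 bp
  692 − 459 = 233 bp
  1287 − 692 = 595 bp
  1838 − 1287 = 551 bp
  4680 − 1838 = 2842 bp
Sorted largest to smallest: 2842, 595, 551, 459, 233 bp.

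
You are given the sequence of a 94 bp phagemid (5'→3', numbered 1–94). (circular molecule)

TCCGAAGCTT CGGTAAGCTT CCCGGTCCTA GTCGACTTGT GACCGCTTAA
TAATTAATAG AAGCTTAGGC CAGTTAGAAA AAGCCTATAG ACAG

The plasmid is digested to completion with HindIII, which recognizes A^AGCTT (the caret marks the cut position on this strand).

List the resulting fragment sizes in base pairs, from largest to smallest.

46, 38, 10 bp

HindIII sites (AAGCTT) start at positions 5, 15, 61.
HindIII cuts after the first base of each site, so after positions 5, 15, 61.
Circular molecule, 3 cuts → 3 fragments:
  6–15 → 10 bp
  16–61 → 46 bp
  62–94 then 1–5 → 33 + 5 = 38 bp
Sorted largest to smallest: 46, 38, 10 bp.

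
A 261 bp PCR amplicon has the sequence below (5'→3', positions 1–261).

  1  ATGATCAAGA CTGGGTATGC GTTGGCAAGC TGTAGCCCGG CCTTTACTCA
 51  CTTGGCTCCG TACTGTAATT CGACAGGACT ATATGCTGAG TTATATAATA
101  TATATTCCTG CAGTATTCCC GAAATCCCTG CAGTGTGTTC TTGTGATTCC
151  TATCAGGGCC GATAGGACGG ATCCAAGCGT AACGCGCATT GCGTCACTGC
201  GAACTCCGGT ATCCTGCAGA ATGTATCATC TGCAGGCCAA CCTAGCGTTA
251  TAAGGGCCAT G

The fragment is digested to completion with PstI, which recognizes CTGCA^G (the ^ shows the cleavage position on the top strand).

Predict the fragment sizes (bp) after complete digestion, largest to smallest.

112, 86, 27, 20, 16 bp

PstI sites (CTGCAG) start at positions 108, 128, 214, 230.
PstI cuts after base 5 of each site (before the last base), so after positions 112, 132, 218, 234.
Linear molecule, 4 cuts → 5 fragments:
  1–112 → 112 bp
  113–132 → 20 bp
  133–218 → 86 bp
  219–234 → 16 bp
  235–261 → 27 bp
Sorted largest to smallest: 112, 86, 27, 20, 16 bp.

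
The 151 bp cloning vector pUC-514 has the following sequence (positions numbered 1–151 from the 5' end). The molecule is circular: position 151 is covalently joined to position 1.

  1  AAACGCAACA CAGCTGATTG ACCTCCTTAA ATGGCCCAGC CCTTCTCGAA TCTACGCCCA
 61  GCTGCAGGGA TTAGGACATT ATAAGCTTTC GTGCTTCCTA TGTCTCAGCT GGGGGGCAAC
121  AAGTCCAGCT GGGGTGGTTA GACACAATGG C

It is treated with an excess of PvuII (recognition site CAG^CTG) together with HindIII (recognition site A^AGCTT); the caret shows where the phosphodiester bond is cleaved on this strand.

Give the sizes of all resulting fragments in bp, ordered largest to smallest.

PvuII sites (CAGCTG) start at positions 11, 59, 106, 126.
PvuII cuts after base 3 of each site, so after positions 13, 61, 108, 128.
The HindIII site (AAGCTT) starts at position 83.
HindIII cuts after the first base of each site, so after position 83.
Combined cut positions: 13, 61, 83, 108, 128.
Circular molecule, 5 cuts → 5 fragments:
  14–61 → 48 bp
  62–83 → 22 bp
  84–108 → 25 bp
  109–128 → 20 bp
  129–151 then 1–13 → 23 + 13 = 36 bp
Sorted largest to smallest: 48, 36, 25, 22, 20 bp.

48, 36, 25, 22, 20 bp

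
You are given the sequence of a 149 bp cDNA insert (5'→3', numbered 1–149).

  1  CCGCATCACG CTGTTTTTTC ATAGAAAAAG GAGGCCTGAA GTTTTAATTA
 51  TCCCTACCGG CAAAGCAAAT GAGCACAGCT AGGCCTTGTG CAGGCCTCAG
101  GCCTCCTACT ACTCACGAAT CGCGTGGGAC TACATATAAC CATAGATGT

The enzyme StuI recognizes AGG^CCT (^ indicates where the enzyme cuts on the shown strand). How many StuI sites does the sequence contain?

AGGCCT occurs starting at positions 32, 81, 92, 99.
StuI cuts at 4 sites.

4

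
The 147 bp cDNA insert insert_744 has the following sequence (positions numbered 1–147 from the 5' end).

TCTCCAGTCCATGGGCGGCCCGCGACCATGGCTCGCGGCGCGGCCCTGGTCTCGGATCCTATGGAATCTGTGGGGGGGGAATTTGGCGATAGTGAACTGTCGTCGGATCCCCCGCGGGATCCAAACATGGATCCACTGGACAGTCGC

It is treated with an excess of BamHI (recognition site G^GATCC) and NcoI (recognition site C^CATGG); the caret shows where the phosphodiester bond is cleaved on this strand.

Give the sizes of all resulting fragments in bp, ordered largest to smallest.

51, 28, 18, 17, 12, 12, 9 bp

BamHI sites (GGATCC) start at positions 54, 105, 117, 129.
BamHI cuts after the first base of each site, so after positions 54, 105, 117, 129.
NcoI sites (CCATGG) start at positions 9, 26.
NcoI cuts after the first base of each site, so after positions 9, 26.
Combined cut positions: 9, 26, 54, 105, 117, 129.
Linear molecule, 6 cuts → 7 fragments:
  1–9 → 9 bp
  10–26 → 17 bp
  27–54 → 28 bp
  55–105 → 51 bp
  106–117 → 12 bp
  118–129 → 12 bp
  130–147 → 18 bp
Sorted largest to smallest: 51, 28, 18, 17, 12, 12, 9 bp.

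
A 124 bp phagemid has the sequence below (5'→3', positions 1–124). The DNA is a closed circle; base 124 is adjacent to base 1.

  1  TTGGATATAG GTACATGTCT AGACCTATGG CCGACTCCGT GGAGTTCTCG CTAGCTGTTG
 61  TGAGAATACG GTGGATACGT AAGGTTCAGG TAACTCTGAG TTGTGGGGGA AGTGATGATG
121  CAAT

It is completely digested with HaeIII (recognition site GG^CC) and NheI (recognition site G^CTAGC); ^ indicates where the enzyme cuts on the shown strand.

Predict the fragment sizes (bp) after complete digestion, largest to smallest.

104, 20 bp

The HaeIII site (GGCC) starts at position 29.
HaeIII cuts after base 2 of each site, so after position 30.
The NheI site (GCTAGC) starts at position 50.
NheI cuts after the first base of each site, so after position 50.
Combined cut positions: 30, 50.
Circular molecule, 2 cuts → 2 fragments:
  31–50 → 20 bp
  51–124 then 1–30 → 74 + 30 = 104 bp
Sorted largest to smallest: 104, 20 bp.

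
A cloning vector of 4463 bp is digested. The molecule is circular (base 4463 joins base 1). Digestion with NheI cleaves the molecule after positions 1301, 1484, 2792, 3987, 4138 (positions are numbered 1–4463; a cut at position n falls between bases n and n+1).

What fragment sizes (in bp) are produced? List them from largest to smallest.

Circular molecule, 5 cuts → 5 fragments:
  1484 − 1301 = 183 bp
  2792 − 1484 = 1308 bp
  3987 − 2792 = 1195 bp
  4138 − 3987 = 151 bp
  wrap: 4463 − 4138 + 1301 = 1626 bp
Sorted largest to smallest: 1626, 1308, 1195, 183, 151 bp.

1626, 1308, 1195, 183, 151 bp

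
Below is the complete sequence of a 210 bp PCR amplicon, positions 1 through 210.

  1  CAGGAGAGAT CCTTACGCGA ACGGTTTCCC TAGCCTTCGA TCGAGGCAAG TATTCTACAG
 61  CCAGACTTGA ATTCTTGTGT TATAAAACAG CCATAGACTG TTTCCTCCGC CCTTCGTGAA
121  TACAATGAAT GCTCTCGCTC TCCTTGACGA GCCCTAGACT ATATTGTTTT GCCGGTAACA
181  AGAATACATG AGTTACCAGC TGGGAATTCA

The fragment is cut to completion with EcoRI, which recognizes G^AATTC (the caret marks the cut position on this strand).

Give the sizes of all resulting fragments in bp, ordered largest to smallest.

135, 69, 6 bp

EcoRI sites (GAATTC) start at positions 69, 204.
EcoRI cuts after the first base of each site, so after positions 69, 204.
Linear molecule, 2 cuts → 3 fragments:
  1–69 → 69 bp
  70–204 → 135 bp
  205–210 → 6 bp
Sorted largest to smallest: 135, 69, 6 bp.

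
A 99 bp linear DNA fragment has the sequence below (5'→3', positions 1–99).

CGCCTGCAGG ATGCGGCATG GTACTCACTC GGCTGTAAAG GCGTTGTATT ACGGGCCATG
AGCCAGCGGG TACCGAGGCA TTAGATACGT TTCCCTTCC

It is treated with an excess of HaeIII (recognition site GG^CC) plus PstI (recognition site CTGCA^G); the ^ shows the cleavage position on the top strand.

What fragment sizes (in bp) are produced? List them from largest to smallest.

The HaeIII site (GGCC) starts at position 54.
HaeIII cuts after base 2 of each site, so after position 55.
The PstI site (CTGCAG) starts at position 4.
PstI cuts after base 5 of each site (before the last base), so after position 8.
Combined cut positions: 8, 55.
Linear molecule, 2 cuts → 3 fragments:
  1–8 → 8 bp
  9–55 → 47 bp
  56–99 → 44 bp
Sorted largest to smallest: 47, 44, 8 bp.

47, 44, 8 bp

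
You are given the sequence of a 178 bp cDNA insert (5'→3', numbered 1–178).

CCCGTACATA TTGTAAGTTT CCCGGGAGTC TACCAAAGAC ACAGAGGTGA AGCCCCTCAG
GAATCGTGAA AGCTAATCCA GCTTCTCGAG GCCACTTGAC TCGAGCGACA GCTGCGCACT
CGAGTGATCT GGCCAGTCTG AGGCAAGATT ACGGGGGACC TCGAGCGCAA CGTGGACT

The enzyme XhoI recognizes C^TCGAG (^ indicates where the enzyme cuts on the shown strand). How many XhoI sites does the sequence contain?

4

CTCGAG occurs starting at positions 85, 100, 119, 160.
XhoI cuts at 4 sites.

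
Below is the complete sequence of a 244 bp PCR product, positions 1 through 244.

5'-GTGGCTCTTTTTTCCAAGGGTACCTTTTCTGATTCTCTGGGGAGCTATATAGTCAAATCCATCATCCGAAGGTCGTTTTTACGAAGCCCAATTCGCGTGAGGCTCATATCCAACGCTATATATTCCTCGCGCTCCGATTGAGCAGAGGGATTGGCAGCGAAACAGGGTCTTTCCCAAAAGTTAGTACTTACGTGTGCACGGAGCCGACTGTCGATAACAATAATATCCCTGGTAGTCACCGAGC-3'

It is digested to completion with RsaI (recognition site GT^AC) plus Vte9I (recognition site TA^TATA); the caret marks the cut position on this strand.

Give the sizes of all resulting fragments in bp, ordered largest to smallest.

71, 67, 59, 26, 21 bp

RsaI sites (GTAC) start at positions 20, 184.
RsaI cuts after base 2 of each site, so after positions 21, 185.
Vte9I sites (TATATA) start at positions 46, 117.
Vte9I cuts after base 2 of each site, so after positions 47, 118.
Combined cut positions: 21, 47, 118, 185.
Linear molecule, 4 cuts → 5 fragments:
  1–21 → 21 bp
  22–47 → 26 bp
  48–118 → 71 bp
  119–185 → 67 bp
  186–244 → 59 bp
Sorted largest to smallest: 71, 67, 59, 26, 21 bp.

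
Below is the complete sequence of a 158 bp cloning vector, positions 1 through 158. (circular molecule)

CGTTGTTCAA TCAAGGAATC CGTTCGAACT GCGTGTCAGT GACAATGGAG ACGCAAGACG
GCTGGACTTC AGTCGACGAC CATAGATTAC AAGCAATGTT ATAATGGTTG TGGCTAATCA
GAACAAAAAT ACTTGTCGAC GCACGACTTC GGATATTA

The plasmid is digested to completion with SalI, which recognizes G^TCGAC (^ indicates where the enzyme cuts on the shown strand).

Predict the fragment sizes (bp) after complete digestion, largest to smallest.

SalI sites (GTCGAC) start at positions 72, 135.
SalI cuts after the first base of each site, so after positions 72, 135.
Circular molecule, 2 cuts → 2 fragments:
  73–135 → 63 bp
  136–158 then 1–72 → 23 + 72 = 95 bp
Sorted largest to smallest: 95, 63 bp.

95, 63 bp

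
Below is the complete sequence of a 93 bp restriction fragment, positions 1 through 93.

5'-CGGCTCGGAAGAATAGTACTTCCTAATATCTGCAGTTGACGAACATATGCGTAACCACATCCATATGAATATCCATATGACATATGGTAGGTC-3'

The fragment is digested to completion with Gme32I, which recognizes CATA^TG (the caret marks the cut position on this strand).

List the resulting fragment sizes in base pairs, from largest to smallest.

Gme32I sites (CATATG) start at positions 44, 62, 74, 81.
Gme32I cuts after base 4 of each site, so after positions 47, 65, 77, 84.
Linear molecule, 4 cuts → 5 fragments:
  1–47 → 47 bp
  48–65 → 18 bp
  66–77 → 12 bp
  78–84 → 7 bp
  85–93 → 9 bp
Sorted largest to smallest: 47, 18, 12, 9, 7 bp.

47, 18, 12, 9, 7 bp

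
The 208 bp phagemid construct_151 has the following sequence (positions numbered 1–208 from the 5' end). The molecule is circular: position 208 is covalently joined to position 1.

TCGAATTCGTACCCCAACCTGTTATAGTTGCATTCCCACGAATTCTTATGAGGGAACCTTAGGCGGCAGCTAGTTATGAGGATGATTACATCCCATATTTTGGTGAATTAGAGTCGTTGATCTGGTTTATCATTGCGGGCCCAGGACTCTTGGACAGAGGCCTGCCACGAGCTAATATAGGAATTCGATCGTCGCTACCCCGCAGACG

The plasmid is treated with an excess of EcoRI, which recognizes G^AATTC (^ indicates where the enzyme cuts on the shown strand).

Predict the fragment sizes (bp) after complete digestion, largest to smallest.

141, 37, 30 bp

EcoRI sites (GAATTC) start at positions 3, 40, 181.
EcoRI cuts after the first base of each site, so after positions 3, 40, 181.
Circular molecule, 3 cuts → 3 fragments:
  4–40 → 37 bp
  41–181 → 141 bp
  182–208 then 1–3 → 27 + 3 = 30 bp
Sorted largest to smallest: 141, 37, 30 bp.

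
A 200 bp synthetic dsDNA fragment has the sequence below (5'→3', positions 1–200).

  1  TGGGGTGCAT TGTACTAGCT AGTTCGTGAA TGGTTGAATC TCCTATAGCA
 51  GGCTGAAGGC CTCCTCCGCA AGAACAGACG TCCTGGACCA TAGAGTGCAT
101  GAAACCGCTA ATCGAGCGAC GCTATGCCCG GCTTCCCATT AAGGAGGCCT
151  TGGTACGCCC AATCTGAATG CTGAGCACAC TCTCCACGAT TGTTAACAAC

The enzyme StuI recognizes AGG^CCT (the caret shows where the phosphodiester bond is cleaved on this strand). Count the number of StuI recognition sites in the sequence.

2

AGGCCT occurs starting at positions 57, 145.
StuI cuts at 2 sites.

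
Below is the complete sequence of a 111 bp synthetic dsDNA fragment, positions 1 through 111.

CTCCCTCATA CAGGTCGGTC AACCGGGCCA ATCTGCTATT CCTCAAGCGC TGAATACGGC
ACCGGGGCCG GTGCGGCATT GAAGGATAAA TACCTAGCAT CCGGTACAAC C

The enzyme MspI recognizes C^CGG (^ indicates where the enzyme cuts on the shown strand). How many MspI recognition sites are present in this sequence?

4

CCGG occurs starting at positions 23, 62, 68, 101.
MspI cuts at 4 sites.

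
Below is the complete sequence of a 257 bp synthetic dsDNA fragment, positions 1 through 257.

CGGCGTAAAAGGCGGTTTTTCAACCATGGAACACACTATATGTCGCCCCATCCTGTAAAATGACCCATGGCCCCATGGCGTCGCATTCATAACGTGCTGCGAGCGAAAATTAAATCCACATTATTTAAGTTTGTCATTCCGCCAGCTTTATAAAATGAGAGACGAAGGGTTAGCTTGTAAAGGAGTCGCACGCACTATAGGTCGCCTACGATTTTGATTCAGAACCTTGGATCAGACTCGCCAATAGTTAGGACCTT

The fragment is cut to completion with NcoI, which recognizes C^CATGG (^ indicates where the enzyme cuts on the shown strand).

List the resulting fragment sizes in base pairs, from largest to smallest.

NcoI sites (CCATGG) start at positions 24, 65, 73.
NcoI cuts after the first base of each site, so after positions 24, 65, 73.
Linear molecule, 3 cuts → 4 fragments:
  1–24 → 24 bp
  25–65 → 41 bp
  66–73 → 8 bp
  74–257 → 184 bp
Sorted largest to smallest: 184, 41, 24, 8 bp.

184, 41, 24, 8 bp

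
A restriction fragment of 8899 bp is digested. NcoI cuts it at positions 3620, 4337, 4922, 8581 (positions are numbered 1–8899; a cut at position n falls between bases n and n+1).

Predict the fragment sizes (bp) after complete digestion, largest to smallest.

Linear molecule, 4 cuts → 5 fragments:
  3620 − 0 = 3620 bp
  4337 − 3620 = 717 bp
  4922 − 4337 = 585 bp
  8581 − 4922 = 3659 bp
  8899 − 8581 = 318 bp
Sorted largest to smallest: 3659, 3620, 717, 585, 318 bp.

3659, 3620, 717, 585, 318 bp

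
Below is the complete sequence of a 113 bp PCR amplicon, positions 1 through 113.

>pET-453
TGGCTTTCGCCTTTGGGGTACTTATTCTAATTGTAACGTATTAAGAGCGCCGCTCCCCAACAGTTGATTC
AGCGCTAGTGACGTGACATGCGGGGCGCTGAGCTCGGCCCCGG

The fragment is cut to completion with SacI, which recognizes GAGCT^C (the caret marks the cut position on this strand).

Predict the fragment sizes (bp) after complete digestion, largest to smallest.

The SacI site (GAGCTC) starts at position 100.
SacI cuts after base 5 of each site (before the last base), so after position 104.
Linear molecule, 1 cut → 2 fragments:
  1–104 → 104 bp
  105–113 → 9 bp
Sorted largest to smallest: 104, 9 bp.

104, 9 bp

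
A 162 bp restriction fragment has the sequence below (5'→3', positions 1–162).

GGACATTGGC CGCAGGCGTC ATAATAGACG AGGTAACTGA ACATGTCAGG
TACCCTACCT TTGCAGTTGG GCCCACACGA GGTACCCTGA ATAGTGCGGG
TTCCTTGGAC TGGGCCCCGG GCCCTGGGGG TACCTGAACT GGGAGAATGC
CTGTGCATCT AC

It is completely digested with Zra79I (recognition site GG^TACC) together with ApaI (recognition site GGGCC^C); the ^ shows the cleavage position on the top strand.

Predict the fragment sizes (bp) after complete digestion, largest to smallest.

50, 34, 32, 23, 9, 7, 7 bp

Zra79I sites (GGTACC) start at positions 49, 81, 129.
Zra79I cuts after base 2 of each site, so after positions 50, 82, 130.
ApaI sites (GGGCCC) start at positions 69, 112, 119.
ApaI cuts after base 5 of each site (before the last base), so after positions 73, 116, 123.
Combined cut positions: 50, 73, 82, 116, 123, 130.
Linear molecule, 6 cuts → 7 fragments:
  1–50 → 50 bp
  51–73 → 23 bp
  74–82 → 9 bp
  83–116 → 34 bp
  117–123 → 7 bp
  124–130 → 7 bp
  131–162 → 32 bp
Sorted largest to smallest: 50, 34, 32, 23, 9, 7, 7 bp.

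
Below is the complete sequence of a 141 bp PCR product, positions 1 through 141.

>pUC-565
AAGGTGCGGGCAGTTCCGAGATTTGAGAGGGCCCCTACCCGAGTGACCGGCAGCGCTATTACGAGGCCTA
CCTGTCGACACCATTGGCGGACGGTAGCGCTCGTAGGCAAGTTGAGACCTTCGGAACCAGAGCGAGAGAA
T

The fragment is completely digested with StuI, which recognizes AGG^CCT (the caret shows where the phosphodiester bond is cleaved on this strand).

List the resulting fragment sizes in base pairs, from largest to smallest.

The StuI site (AGGCCT) starts at position 64.
StuI cuts after base 3 of each site, so after position 66.
Linear molecule, 1 cut → 2 fragments:
  1–66 → 66 bp
  67–141 → 75 bp
Sorted largest to smallest: 75, 66 bp.

75, 66 bp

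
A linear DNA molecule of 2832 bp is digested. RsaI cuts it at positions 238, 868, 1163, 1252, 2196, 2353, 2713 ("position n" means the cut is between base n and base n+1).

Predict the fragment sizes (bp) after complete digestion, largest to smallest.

944, 630, 360, 295, 238, 157, 119, 89 bp

Linear molecule, 7 cuts → 8 fragments:
  238 − 0 = 238 bp
  868 − 238 = 630 bp
  1163 − 868 = 295 bp
  1252 − 1163 = 89 bp
  2196 − 1252 = 944 bp
  2353 − 2196 = 157 bp
  2713 − 2353 = 360 bp
  2832 − 2713 = 119 bp
Sorted largest to smallest: 944, 630, 360, 295, 238, 157, 119, 89 bp.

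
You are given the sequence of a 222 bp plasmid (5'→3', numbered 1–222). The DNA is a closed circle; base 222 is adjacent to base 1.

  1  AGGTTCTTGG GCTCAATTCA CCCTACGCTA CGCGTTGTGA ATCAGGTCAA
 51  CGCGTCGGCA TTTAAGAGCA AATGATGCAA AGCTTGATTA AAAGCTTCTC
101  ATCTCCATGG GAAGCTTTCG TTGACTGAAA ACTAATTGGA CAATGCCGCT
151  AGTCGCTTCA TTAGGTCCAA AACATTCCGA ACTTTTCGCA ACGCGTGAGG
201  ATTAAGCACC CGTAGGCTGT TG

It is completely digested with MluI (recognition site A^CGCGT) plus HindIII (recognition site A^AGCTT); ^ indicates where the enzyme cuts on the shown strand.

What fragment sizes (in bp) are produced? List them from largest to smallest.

MluI sites (ACGCGT) start at positions 30, 50, 191.
MluI cuts after the first base of each site, so after positions 30, 50, 191.
HindIII sites (AAGCTT) start at positions 80, 92, 112.
HindIII cuts after the first base of each site, so after positions 80, 92, 112.
Combined cut positions: 30, 50, 80, 92, 112, 191.
Circular molecule, 6 cuts → 6 fragments:
  31–50 → 20 bp
  51–80 → 30 bp
  81–92 → 12 bp
  93–112 → 20 bp
  113–191 → 79 bp
  192–222 then 1–30 → 31 + 30 = 61 bp
Sorted largest to smallest: 79, 61, 30, 20, 20, 12 bp.

79, 61, 30, 20, 20, 12 bp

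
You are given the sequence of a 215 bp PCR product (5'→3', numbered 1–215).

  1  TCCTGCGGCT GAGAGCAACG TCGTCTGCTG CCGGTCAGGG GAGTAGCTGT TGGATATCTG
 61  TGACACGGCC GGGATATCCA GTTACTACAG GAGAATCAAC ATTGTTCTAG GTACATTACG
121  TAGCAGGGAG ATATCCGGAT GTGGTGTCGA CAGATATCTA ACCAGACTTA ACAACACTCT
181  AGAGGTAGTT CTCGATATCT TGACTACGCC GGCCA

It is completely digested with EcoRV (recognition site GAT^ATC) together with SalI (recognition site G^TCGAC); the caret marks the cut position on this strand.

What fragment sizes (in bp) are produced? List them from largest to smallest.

EcoRV sites (GATATC) start at positions 53, 73, 130, 153, 194.
EcoRV cuts after base 3 of each site, so after positions 55, 75, 132, 155, 196.
The SalI site (GTCGAC) starts at position 146.
SalI cuts after the first base of each site, so after position 146.
Combined cut positions: 55, 75, 132, 146, 155, 196.
Linear molecule, 6 cuts → 7 fragments:
  1–55 → 55 bp
  56–75 → 20 bp
  76–132 → 57 bp
  133–146 → 14 bp
  147–155 → 9 bp
  156–196 → 41 bp
  197–215 → 19 bp
Sorted largest to smallest: 57, 55, 41, 20, 19, 14, 9 bp.

57, 55, 41, 20, 19, 14, 9 bp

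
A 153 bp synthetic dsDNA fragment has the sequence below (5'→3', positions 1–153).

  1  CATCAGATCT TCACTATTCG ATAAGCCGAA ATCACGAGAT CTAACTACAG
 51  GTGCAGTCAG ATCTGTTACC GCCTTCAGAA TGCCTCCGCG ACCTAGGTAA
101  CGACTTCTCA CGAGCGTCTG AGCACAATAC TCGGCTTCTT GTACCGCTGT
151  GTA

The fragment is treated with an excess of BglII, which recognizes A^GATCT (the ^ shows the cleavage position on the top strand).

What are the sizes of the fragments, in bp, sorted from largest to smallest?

94, 32, 22, 5 bp

BglII sites (AGATCT) start at positions 5, 37, 59.
BglII cuts after the first base of each site, so after positions 5, 37, 59.
Linear molecule, 3 cuts → 4 fragments:
  1–5 → 5 bp
  6–37 → 32 bp
  38–59 → 22 bp
  60–153 → 94 bp
Sorted largest to smallest: 94, 32, 22, 5 bp.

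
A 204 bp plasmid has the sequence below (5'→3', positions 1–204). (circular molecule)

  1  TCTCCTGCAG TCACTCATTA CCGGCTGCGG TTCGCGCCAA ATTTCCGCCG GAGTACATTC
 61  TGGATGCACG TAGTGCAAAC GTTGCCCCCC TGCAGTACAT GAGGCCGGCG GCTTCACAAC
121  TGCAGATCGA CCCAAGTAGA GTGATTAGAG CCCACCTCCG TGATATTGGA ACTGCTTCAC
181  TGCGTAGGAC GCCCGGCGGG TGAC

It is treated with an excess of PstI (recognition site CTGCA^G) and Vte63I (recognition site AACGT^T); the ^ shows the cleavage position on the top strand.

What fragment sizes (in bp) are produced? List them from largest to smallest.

PstI sites (CTGCAG) start at positions 5, 90, 120.
PstI cuts after base 5 of each site (before the last base), so after positions 9, 94, 124.
The Vte63I site (AACGTT) starts at position 78.
Vte63I cuts after base 5 of each site (before the last base), so after position 82.
Combined cut positions: 9, 82, 94, 124.
Circular molecule, 4 cuts → 4 fragments:
  10–82 → 73 bp
  83–94 → 12 bp
  95–124 → 30 bp
  125–204 then 1–9 → 80 + 9 = 89 bp
Sorted largest to smallest: 89, 73, 30, 12 bp.

89, 73, 30, 12 bp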